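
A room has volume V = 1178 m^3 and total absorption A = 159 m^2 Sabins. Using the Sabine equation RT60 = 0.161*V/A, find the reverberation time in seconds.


RT60 = 0.161 * 1178 / 159 = 1.1928 s


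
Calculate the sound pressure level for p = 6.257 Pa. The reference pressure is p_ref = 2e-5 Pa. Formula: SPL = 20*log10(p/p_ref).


p / p_ref = 6.257 / 2e-5 = 312850
SPL = 20 * log10(312850) = 109.91 dB


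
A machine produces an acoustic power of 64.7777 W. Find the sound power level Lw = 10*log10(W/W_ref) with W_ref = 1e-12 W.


W / W_ref = 64.7777 / 1e-12 = 6.47777e+13
Lw = 10 * log10(6.47777e+13) = 138.11 dB


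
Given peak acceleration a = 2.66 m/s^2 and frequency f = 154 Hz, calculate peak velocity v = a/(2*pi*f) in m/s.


omega = 2*pi*f = 2*pi*154 = 967.611 rad/s
v = a / omega = 2.66 / 967.611 = 0.002749 m/s


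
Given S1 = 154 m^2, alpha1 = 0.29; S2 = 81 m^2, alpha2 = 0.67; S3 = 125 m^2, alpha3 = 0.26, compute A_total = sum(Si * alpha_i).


154 * 0.29 = 44.66
81 * 0.67 = 54.27
125 * 0.26 = 32.5
A_total = 44.66 + 54.27 + 32.5 = 131.43 m^2


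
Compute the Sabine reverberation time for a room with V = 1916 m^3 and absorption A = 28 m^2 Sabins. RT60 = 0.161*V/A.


RT60 = 0.161 * 1916 / 28 = 11.017 s


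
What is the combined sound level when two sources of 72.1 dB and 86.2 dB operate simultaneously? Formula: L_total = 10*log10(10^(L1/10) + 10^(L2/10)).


10^(72.1/10) = 1.62181e+07
10^(86.2/10) = 4.16869e+08
Sum = 1.62181e+07 + 4.16869e+08 = 4.33087e+08
L_total = 10*log10(4.33087e+08) = 86.366 dB


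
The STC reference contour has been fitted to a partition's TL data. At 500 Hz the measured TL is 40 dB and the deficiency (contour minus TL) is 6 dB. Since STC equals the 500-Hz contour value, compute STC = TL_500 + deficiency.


By ASTM E413, STC = value of the fitted reference contour at 500 Hz.
Contour value at 500 Hz = TL_500 + deficiency = 40 + 6 = 46
STC = 46


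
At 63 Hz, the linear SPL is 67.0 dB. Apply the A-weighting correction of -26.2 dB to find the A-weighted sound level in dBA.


A-weighting table: 63 Hz -> -26.2 dB correction
SPL_A = SPL + correction = 67.0 + (-26.2) = 40.8 dBA


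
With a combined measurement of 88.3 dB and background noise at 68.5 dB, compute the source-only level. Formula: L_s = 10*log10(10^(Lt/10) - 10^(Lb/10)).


10^(88.3/10) = 6.76083e+08
10^(68.5/10) = 7.07946e+06
Difference = 6.76083e+08 - 7.07946e+06 = 6.69004e+08
L_source = 10*log10(6.69004e+08) = 88.254 dB


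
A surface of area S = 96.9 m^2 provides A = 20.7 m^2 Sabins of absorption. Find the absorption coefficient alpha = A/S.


Absorption coefficient = absorbed power / incident power
alpha = A / S = 20.7 / 96.9 = 0.21362


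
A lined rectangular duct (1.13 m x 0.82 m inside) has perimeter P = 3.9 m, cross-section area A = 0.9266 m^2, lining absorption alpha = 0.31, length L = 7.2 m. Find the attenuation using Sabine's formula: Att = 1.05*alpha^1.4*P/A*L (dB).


alpha^1.4 = 0.31^1.4 = 0.194047
Attenuation rate = 1.05 * alpha^1.4 * P / A
= 1.05 * 0.194047 * 3.9 / 0.9266 = 0.857568 dB/m
Total Att = 0.857568 * 7.2 = 6.1745 dB


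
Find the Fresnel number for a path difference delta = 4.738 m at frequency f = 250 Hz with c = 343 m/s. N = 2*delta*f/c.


N = 2*delta*f/c = 2*delta/lambda, where lambda = c/f
lambda = 343 / 250 = 1.372 m
N = 2 * 4.738 / 1.372 = 6.9067


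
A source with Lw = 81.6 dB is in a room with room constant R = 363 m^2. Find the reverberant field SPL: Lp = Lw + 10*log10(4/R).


4/R = 4/363 = 0.0110193
Lp = 81.6 + 10*log10(0.0110193) = 62.022 dB


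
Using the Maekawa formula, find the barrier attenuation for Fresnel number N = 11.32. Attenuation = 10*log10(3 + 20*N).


3 + 20*N = 3 + 20*11.32 = 229.4
Att = 10*log10(229.4) = 23.606 dB


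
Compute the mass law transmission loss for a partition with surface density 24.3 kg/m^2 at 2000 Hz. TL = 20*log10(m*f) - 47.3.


m * f = 24.3 * 2000 = 48600
20*log10(48600) = 93.7327 dB
TL = 93.7327 - 47.3 = 46.433 dB


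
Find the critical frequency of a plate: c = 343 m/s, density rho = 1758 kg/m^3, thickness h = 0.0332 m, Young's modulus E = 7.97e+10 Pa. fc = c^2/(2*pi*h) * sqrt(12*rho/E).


12*rho/E = 12*1758/7.97e+10 = 2.64693e-07
sqrt(12*rho/E) = sqrt(2.64693e-07) = 0.000514483
c^2/(2*pi*h) = 343^2/(2*pi*0.0332) = 563989
fc = 563989 * 0.000514483 = 290.16 Hz


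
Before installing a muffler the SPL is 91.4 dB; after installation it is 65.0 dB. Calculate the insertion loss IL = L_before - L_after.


Insertion loss = SPL without muffler - SPL with muffler
IL = 91.4 - 65.0 = 26.4 dB


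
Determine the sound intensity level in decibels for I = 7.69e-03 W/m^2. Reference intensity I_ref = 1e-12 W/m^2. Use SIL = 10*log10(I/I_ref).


I / I_ref = 7.69e-03 / 1e-12 = 7.69e+09
SIL = 10 * log10(7.69e+09) = 98.859 dB


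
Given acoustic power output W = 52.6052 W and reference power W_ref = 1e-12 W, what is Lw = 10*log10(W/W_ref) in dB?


W / W_ref = 52.6052 / 1e-12 = 5.26052e+13
Lw = 10 * log10(5.26052e+13) = 137.21 dB


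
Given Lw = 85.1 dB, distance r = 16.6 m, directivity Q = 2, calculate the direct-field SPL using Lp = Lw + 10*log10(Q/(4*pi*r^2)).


4*pi*r^2 = 4*pi*16.6^2 = 3462.79 m^2
Q / (4*pi*r^2) = 2 / 3462.79 = 0.000577569
Lp = 85.1 + 10*log10(0.000577569) = 52.716 dB


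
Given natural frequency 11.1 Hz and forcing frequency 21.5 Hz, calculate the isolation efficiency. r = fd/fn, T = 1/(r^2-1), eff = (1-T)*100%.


r = 21.5 / 11.1 = 1.93694
r^2 - 1 = 1.93694^2 - 1 = 2.75174
T = 1/2.75174 = 0.363406
Efficiency = (1 - 0.363406)*100 = 63.659 %


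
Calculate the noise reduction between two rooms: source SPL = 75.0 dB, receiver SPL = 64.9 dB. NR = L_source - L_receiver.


NR = L_source - L_receiver (difference between source and receiving room levels)
NR = 75.0 - 64.9 = 10.1 dB


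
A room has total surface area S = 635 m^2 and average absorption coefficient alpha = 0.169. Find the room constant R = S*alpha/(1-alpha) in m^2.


R = 635 * 0.169 / (1 - 0.169) = 129.14 m^2


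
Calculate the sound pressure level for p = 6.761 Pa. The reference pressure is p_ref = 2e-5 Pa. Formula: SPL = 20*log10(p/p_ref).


p / p_ref = 6.761 / 2e-5 = 338050
SPL = 20 * log10(338050) = 110.58 dB


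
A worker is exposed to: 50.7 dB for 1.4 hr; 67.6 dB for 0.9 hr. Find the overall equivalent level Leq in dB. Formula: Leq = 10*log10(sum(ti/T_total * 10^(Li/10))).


T_total = 1.4 + 0.9 = 2.3 hr
(1.4/2.3) * 10^(50.7/10) = 71515.5
(0.9/2.3) * 10^(67.6/10) = 2.25172e+06
Sum = 71515.5 + 2.25172e+06 = 2.32324e+06
Leq = 10*log10(2.32324e+06) = 63.661 dB


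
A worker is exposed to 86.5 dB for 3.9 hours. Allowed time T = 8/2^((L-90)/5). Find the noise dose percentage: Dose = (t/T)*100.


T_allowed = 8 / 2^((86.5 - 90)/5) = 12.996 hr
Dose = 3.9 / 12.996 * 100 = 30.009 %


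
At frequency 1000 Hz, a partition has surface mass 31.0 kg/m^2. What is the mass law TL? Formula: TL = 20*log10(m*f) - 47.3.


m * f = 31.0 * 1000 = 31000
20*log10(31000) = 89.8272 dB
TL = 89.8272 - 47.3 = 42.527 dB


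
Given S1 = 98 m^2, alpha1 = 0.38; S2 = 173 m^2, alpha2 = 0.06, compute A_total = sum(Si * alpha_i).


98 * 0.38 = 37.24
173 * 0.06 = 10.38
A_total = 37.24 + 10.38 = 47.62 m^2


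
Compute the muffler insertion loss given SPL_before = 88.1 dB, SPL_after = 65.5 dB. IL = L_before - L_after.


Insertion loss = SPL without muffler - SPL with muffler
IL = 88.1 - 65.5 = 22.6 dB


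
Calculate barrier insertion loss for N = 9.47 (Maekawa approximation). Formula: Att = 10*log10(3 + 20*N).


3 + 20*N = 3 + 20*9.47 = 192.4
Att = 10*log10(192.4) = 22.842 dB


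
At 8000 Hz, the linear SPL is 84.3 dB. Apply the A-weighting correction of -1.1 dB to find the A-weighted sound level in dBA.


A-weighting table: 8000 Hz -> -1.1 dB correction
SPL_A = SPL + correction = 84.3 + (-1.1) = 83.2 dBA


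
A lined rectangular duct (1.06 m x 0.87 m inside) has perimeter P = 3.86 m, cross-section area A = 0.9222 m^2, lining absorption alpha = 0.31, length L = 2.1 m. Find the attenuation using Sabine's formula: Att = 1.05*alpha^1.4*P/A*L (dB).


alpha^1.4 = 0.31^1.4 = 0.194047
Attenuation rate = 1.05 * alpha^1.4 * P / A
= 1.05 * 0.194047 * 3.86 / 0.9222 = 0.852822 dB/m
Total Att = 0.852822 * 2.1 = 1.7909 dB


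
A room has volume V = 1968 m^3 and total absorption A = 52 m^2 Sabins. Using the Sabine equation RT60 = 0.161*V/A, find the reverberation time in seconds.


RT60 = 0.161 * 1968 / 52 = 6.0932 s


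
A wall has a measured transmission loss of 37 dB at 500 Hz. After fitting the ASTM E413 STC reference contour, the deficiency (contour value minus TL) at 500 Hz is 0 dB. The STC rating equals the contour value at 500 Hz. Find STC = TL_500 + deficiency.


By ASTM E413, STC = value of the fitted reference contour at 500 Hz.
Contour value at 500 Hz = TL_500 + deficiency = 37 + 0 = 37
STC = 37


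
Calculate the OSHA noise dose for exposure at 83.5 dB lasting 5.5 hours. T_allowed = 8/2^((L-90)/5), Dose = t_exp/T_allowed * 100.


T_allowed = 8 / 2^((83.5 - 90)/5) = 19.6983 hr
Dose = 5.5 / 19.6983 * 100 = 27.921 %


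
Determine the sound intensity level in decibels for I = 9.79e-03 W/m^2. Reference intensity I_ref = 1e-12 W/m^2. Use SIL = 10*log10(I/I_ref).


I / I_ref = 9.79e-03 / 1e-12 = 9.79e+09
SIL = 10 * log10(9.79e+09) = 99.908 dB


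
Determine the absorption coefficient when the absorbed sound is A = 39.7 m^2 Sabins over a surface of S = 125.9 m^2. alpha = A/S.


Absorption coefficient = absorbed power / incident power
alpha = A / S = 39.7 / 125.9 = 0.31533


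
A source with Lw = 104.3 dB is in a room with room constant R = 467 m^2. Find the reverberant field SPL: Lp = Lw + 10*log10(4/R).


4/R = 4/467 = 0.00856531
Lp = 104.3 + 10*log10(0.00856531) = 83.627 dB


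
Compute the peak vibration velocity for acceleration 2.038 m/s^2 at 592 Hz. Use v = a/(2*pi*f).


omega = 2*pi*f = 2*pi*592 = 3719.65 rad/s
v = a / omega = 2.038 / 3719.65 = 0.0005479 m/s


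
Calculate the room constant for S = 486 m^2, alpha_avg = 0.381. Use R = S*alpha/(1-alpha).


R = 486 * 0.381 / (1 - 0.381) = 299.14 m^2


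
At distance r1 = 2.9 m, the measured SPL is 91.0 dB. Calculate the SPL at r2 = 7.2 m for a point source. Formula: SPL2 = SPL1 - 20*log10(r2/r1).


r2/r1 = 7.2/2.9 = 2.48276
Correction = 20*log10(2.48276) = 7.89869 dB
SPL2 = 91.0 - 7.89869 = 83.101 dB


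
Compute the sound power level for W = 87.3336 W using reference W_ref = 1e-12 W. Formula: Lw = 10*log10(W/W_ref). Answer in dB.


W / W_ref = 87.3336 / 1e-12 = 8.73336e+13
Lw = 10 * log10(8.73336e+13) = 139.41 dB


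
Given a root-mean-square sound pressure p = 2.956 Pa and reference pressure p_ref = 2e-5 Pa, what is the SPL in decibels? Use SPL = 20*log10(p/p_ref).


p / p_ref = 2.956 / 2e-5 = 147800
SPL = 20 * log10(147800) = 103.39 dB


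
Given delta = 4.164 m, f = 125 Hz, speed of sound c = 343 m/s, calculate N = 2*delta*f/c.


N = 2*delta*f/c = 2*delta/lambda, where lambda = c/f
lambda = 343 / 125 = 2.744 m
N = 2 * 4.164 / 2.744 = 3.035


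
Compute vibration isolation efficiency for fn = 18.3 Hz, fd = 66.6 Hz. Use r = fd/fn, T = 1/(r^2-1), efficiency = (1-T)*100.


r = 66.6 / 18.3 = 3.63934
r^2 - 1 = 3.63934^2 - 1 = 12.2448
T = 1/12.2448 = 0.0816673
Efficiency = (1 - 0.0816673)*100 = 91.833 %


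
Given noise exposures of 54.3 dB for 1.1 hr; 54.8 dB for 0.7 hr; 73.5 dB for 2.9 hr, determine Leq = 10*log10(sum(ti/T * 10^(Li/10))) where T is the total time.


T_total = 1.1 + 0.7 + 2.9 = 4.7 hr
(1.1/4.7) * 10^(54.3/10) = 62993.4
(0.7/4.7) * 10^(54.8/10) = 44978
(2.9/4.7) * 10^(73.5/10) = 1.38134e+07
Sum = 62993.4 + 44978 + 1.38134e+07 = 1.39214e+07
Leq = 10*log10(1.39214e+07) = 71.437 dB


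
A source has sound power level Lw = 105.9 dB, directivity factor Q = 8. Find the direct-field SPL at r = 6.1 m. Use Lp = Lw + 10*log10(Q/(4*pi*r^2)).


4*pi*r^2 = 4*pi*6.1^2 = 467.595 m^2
Q / (4*pi*r^2) = 8 / 467.595 = 0.0171088
Lp = 105.9 + 10*log10(0.0171088) = 88.232 dB


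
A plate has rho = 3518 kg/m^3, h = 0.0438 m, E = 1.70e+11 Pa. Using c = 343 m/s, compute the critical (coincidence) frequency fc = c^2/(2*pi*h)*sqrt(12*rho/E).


12*rho/E = 12*3518/1.70e+11 = 2.48329e-07
sqrt(12*rho/E) = sqrt(2.48329e-07) = 0.000498326
c^2/(2*pi*h) = 343^2/(2*pi*0.0438) = 427498
fc = 427498 * 0.000498326 = 213.03 Hz


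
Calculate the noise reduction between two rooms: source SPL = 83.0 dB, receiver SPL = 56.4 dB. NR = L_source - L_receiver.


NR = L_source - L_receiver (difference between source and receiving room levels)
NR = 83.0 - 56.4 = 26.6 dB


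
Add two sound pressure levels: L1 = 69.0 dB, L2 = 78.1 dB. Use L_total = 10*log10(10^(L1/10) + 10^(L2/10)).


10^(69.0/10) = 7.94328e+06
10^(78.1/10) = 6.45654e+07
Sum = 7.94328e+06 + 6.45654e+07 = 7.25087e+07
L_total = 10*log10(7.25087e+07) = 78.604 dB


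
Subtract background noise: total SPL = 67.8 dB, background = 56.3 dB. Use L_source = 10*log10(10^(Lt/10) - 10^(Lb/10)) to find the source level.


10^(67.8/10) = 6.0256e+06
10^(56.3/10) = 426580
Difference = 6.0256e+06 - 426580 = 5.59902e+06
L_source = 10*log10(5.59902e+06) = 67.481 dB


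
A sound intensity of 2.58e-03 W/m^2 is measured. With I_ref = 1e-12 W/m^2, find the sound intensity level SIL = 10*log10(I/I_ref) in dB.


I / I_ref = 2.58e-03 / 1e-12 = 2.58e+09
SIL = 10 * log10(2.58e+09) = 94.116 dB


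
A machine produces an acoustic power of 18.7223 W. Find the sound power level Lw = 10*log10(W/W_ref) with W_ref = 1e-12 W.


W / W_ref = 18.7223 / 1e-12 = 1.87223e+13
Lw = 10 * log10(1.87223e+13) = 132.72 dB


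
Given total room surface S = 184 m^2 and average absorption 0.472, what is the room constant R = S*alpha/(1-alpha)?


R = 184 * 0.472 / (1 - 0.472) = 164.48 m^2


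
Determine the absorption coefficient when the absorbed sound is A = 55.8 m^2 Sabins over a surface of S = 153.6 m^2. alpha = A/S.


Absorption coefficient = absorbed power / incident power
alpha = A / S = 55.8 / 153.6 = 0.36328


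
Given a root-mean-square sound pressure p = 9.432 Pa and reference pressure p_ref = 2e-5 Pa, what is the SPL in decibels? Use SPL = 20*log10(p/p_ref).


p / p_ref = 9.432 / 2e-5 = 471600
SPL = 20 * log10(471600) = 113.47 dB


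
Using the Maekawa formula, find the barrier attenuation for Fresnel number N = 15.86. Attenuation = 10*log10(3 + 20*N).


3 + 20*N = 3 + 20*15.86 = 320.2
Att = 10*log10(320.2) = 25.054 dB


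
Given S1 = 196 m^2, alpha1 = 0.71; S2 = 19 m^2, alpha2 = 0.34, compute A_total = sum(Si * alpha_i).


196 * 0.71 = 139.16
19 * 0.34 = 6.46
A_total = 139.16 + 6.46 = 145.62 m^2


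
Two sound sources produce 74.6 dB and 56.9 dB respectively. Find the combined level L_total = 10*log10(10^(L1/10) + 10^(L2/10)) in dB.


10^(74.6/10) = 2.88403e+07
10^(56.9/10) = 489779
Sum = 2.88403e+07 + 489779 = 2.93301e+07
L_total = 10*log10(2.93301e+07) = 74.673 dB


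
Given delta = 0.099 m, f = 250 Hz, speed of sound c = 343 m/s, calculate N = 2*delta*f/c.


N = 2*delta*f/c = 2*delta/lambda, where lambda = c/f
lambda = 343 / 250 = 1.372 m
N = 2 * 0.099 / 1.372 = 0.14431


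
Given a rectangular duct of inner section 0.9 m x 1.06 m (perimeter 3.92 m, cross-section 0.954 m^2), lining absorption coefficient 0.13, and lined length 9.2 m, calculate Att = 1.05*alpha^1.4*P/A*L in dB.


alpha^1.4 = 0.13^1.4 = 0.0574805
Attenuation rate = 1.05 * alpha^1.4 * P / A
= 1.05 * 0.0574805 * 3.92 / 0.954 = 0.247998 dB/m
Total Att = 0.247998 * 9.2 = 2.2816 dB


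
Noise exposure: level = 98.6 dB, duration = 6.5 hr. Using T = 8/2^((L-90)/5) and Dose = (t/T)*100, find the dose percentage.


T_allowed = 8 / 2^((98.6 - 90)/5) = 2.42839 hr
Dose = 6.5 / 2.42839 * 100 = 267.67 %


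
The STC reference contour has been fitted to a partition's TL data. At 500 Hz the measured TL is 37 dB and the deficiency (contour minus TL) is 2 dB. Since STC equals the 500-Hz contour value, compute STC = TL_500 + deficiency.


By ASTM E413, STC = value of the fitted reference contour at 500 Hz.
Contour value at 500 Hz = TL_500 + deficiency = 37 + 2 = 39
STC = 39


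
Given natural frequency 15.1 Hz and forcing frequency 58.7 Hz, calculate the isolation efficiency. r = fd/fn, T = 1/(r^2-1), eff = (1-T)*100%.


r = 58.7 / 15.1 = 3.88742
r^2 - 1 = 3.88742^2 - 1 = 14.112
T = 1/14.112 = 0.0708617
Efficiency = (1 - 0.0708617)*100 = 92.914 %


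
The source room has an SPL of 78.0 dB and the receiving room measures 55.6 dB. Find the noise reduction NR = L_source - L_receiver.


NR = L_source - L_receiver (difference between source and receiving room levels)
NR = 78.0 - 55.6 = 22.4 dB


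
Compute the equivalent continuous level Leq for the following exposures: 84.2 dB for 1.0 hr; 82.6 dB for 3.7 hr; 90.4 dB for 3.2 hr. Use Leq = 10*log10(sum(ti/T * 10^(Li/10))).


T_total = 1.0 + 3.7 + 3.2 = 7.9 hr
(1.0/7.9) * 10^(84.2/10) = 3.32945e+07
(3.7/7.9) * 10^(82.6/10) = 8.52265e+07
(3.2/7.9) * 10^(90.4/10) = 4.44143e+08
Sum = 3.32945e+07 + 8.52265e+07 + 4.44143e+08 = 5.62664e+08
Leq = 10*log10(5.62664e+08) = 87.502 dB


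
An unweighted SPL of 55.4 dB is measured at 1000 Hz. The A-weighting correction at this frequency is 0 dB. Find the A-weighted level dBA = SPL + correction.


A-weighting table: 1000 Hz -> 0 dB correction
SPL_A = SPL + correction = 55.4 + (0) = 55.4 dBA


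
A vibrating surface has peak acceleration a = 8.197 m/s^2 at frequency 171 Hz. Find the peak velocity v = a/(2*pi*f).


omega = 2*pi*f = 2*pi*171 = 1074.42 rad/s
v = a / omega = 8.197 / 1074.42 = 0.0076292 m/s


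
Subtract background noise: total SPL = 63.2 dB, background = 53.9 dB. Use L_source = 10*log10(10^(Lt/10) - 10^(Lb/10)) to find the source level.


10^(63.2/10) = 2.0893e+06
10^(53.9/10) = 245471
Difference = 2.0893e+06 - 245471 = 1.84383e+06
L_source = 10*log10(1.84383e+06) = 62.657 dB


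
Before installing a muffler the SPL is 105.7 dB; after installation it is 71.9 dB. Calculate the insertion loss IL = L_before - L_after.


Insertion loss = SPL without muffler - SPL with muffler
IL = 105.7 - 71.9 = 33.8 dB


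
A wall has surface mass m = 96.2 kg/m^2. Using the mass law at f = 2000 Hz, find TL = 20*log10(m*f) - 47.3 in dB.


m * f = 96.2 * 2000 = 192400
20*log10(192400) = 105.684 dB
TL = 105.684 - 47.3 = 58.384 dB


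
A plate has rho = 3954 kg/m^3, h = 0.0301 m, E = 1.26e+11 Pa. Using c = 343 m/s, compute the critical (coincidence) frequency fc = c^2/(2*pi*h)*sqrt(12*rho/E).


12*rho/E = 12*3954/1.26e+11 = 3.76571e-07
sqrt(12*rho/E) = sqrt(3.76571e-07) = 0.000613654
c^2/(2*pi*h) = 343^2/(2*pi*0.0301) = 622074
fc = 622074 * 0.000613654 = 381.74 Hz


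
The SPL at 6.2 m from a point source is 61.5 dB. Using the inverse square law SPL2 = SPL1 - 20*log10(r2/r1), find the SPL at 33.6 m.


r2/r1 = 33.6/6.2 = 5.41935
Correction = 20*log10(5.41935) = 14.6789 dB
SPL2 = 61.5 - 14.6789 = 46.821 dB


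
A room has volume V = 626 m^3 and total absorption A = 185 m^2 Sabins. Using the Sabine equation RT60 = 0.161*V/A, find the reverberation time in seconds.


RT60 = 0.161 * 626 / 185 = 0.54479 s


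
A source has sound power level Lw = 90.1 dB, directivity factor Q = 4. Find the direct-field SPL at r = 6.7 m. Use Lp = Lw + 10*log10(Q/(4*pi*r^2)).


4*pi*r^2 = 4*pi*6.7^2 = 564.104 m^2
Q / (4*pi*r^2) = 4 / 564.104 = 0.00709089
Lp = 90.1 + 10*log10(0.00709089) = 68.607 dB


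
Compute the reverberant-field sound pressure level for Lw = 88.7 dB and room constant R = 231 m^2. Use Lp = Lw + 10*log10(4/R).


4/R = 4/231 = 0.017316
Lp = 88.7 + 10*log10(0.017316) = 71.084 dB


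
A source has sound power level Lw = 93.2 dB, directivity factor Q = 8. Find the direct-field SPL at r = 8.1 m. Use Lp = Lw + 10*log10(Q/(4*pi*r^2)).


4*pi*r^2 = 4*pi*8.1^2 = 824.48 m^2
Q / (4*pi*r^2) = 8 / 824.48 = 0.00970309
Lp = 93.2 + 10*log10(0.00970309) = 73.069 dB


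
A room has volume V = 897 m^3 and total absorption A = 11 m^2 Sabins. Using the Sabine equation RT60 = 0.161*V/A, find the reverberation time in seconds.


RT60 = 0.161 * 897 / 11 = 13.129 s


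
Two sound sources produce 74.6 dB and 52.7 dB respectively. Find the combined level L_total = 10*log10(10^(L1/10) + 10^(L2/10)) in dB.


10^(74.6/10) = 2.88403e+07
10^(52.7/10) = 186209
Sum = 2.88403e+07 + 186209 = 2.90265e+07
L_total = 10*log10(2.90265e+07) = 74.628 dB


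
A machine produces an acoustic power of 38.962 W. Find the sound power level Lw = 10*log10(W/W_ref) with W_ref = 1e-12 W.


W / W_ref = 38.962 / 1e-12 = 3.8962e+13
Lw = 10 * log10(3.8962e+13) = 135.91 dB


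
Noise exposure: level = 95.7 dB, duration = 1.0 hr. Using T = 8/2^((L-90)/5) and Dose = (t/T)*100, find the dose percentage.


T_allowed = 8 / 2^((95.7 - 90)/5) = 3.63008 hr
Dose = 1.0 / 3.63008 * 100 = 27.548 %


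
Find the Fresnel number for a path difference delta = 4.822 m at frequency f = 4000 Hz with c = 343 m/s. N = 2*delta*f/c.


N = 2*delta*f/c = 2*delta/lambda, where lambda = c/f
lambda = 343 / 4000 = 0.08575 m
N = 2 * 4.822 / 0.08575 = 112.47


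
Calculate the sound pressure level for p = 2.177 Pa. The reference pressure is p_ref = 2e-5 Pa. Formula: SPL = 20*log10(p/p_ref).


p / p_ref = 2.177 / 2e-5 = 108850
SPL = 20 * log10(108850) = 100.74 dB


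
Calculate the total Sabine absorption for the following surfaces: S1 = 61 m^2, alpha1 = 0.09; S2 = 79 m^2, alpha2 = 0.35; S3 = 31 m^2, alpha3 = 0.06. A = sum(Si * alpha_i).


61 * 0.09 = 5.49
79 * 0.35 = 27.65
31 * 0.06 = 1.86
A_total = 5.49 + 27.65 + 1.86 = 35 m^2


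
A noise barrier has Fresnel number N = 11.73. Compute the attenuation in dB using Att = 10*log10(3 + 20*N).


3 + 20*N = 3 + 20*11.73 = 237.6
Att = 10*log10(237.6) = 23.758 dB


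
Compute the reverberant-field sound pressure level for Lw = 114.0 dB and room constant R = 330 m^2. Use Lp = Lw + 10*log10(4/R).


4/R = 4/330 = 0.0121212
Lp = 114.0 + 10*log10(0.0121212) = 94.835 dB


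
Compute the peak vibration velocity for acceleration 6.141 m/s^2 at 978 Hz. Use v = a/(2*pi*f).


omega = 2*pi*f = 2*pi*978 = 6144.96 rad/s
v = a / omega = 6.141 / 6144.96 = 0.00099936 m/s


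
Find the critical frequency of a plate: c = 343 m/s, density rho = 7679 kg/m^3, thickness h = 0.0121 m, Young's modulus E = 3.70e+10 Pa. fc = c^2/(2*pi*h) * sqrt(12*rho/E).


12*rho/E = 12*7679/3.70e+10 = 2.49049e-06
sqrt(12*rho/E) = sqrt(2.49049e-06) = 0.00157813
c^2/(2*pi*h) = 343^2/(2*pi*0.0121) = 1.54747e+06
fc = 1.54747e+06 * 0.00157813 = 2442.1 Hz


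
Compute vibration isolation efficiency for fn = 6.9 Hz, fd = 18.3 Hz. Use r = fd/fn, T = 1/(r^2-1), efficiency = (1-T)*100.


r = 18.3 / 6.9 = 2.65217
r^2 - 1 = 2.65217^2 - 1 = 6.03401
T = 1/6.03401 = 0.165727
Efficiency = (1 - 0.165727)*100 = 83.427 %


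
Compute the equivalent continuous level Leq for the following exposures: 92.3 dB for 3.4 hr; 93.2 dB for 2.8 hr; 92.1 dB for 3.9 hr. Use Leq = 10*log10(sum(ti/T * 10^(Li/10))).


T_total = 3.4 + 2.8 + 3.9 = 10.1 hr
(3.4/10.1) * 10^(92.3/10) = 5.71686e+08
(2.8/10.1) * 10^(93.2/10) = 5.79211e+08
(3.9/10.1) * 10^(92.1/10) = 6.26244e+08
Sum = 5.71686e+08 + 5.79211e+08 + 6.26244e+08 = 1.77714e+09
Leq = 10*log10(1.77714e+09) = 92.497 dB


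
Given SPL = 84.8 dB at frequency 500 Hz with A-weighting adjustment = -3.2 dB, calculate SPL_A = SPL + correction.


A-weighting table: 500 Hz -> -3.2 dB correction
SPL_A = SPL + correction = 84.8 + (-3.2) = 81.6 dBA


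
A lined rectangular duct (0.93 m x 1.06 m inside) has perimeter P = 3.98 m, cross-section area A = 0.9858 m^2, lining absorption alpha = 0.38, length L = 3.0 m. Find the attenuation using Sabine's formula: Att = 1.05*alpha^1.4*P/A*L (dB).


alpha^1.4 = 0.38^1.4 = 0.258046
Attenuation rate = 1.05 * alpha^1.4 * P / A
= 1.05 * 0.258046 * 3.98 / 0.9858 = 1.09391 dB/m
Total Att = 1.09391 * 3.0 = 3.2817 dB


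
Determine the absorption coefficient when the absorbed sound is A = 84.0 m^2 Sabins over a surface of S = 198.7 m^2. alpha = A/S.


Absorption coefficient = absorbed power / incident power
alpha = A / S = 84.0 / 198.7 = 0.42275


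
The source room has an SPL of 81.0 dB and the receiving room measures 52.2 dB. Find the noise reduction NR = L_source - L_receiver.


NR = L_source - L_receiver (difference between source and receiving room levels)
NR = 81.0 - 52.2 = 28.8 dB


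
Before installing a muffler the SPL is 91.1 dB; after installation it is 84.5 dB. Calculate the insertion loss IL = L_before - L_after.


Insertion loss = SPL without muffler - SPL with muffler
IL = 91.1 - 84.5 = 6.6 dB


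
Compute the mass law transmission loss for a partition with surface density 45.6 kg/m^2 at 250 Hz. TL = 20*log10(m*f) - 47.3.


m * f = 45.6 * 250 = 11400
20*log10(11400) = 81.1381 dB
TL = 81.1381 - 47.3 = 33.838 dB


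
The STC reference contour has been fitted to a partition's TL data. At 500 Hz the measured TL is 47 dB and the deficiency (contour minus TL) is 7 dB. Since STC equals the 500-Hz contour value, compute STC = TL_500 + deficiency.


By ASTM E413, STC = value of the fitted reference contour at 500 Hz.
Contour value at 500 Hz = TL_500 + deficiency = 47 + 7 = 54
STC = 54


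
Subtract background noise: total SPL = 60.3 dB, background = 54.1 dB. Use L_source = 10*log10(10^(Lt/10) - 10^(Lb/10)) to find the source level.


10^(60.3/10) = 1.07152e+06
10^(54.1/10) = 257040
Difference = 1.07152e+06 - 257040 = 814480
L_source = 10*log10(814480) = 59.109 dB


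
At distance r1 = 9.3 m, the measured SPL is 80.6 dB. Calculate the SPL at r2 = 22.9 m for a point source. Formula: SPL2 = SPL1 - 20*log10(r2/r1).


r2/r1 = 22.9/9.3 = 2.46237
Correction = 20*log10(2.46237) = 7.82707 dB
SPL2 = 80.6 - 7.82707 = 72.773 dB


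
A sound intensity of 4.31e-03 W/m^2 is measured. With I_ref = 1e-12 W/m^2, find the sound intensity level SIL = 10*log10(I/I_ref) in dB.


I / I_ref = 4.31e-03 / 1e-12 = 4.31e+09
SIL = 10 * log10(4.31e+09) = 96.345 dB


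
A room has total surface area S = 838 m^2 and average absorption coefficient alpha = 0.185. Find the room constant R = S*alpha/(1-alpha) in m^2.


R = 838 * 0.185 / (1 - 0.185) = 190.22 m^2


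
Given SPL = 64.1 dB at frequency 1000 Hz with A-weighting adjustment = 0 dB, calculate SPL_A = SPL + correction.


A-weighting table: 1000 Hz -> 0 dB correction
SPL_A = SPL + correction = 64.1 + (0) = 64.1 dBA


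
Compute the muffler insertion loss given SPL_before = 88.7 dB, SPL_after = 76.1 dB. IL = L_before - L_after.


Insertion loss = SPL without muffler - SPL with muffler
IL = 88.7 - 76.1 = 12.6 dB


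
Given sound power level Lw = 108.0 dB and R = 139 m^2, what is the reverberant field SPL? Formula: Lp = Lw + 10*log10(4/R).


4/R = 4/139 = 0.028777
Lp = 108.0 + 10*log10(0.028777) = 92.59 dB


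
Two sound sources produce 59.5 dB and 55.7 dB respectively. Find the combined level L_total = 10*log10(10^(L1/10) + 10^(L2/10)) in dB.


10^(59.5/10) = 891251
10^(55.7/10) = 371535
Sum = 891251 + 371535 = 1.26279e+06
L_total = 10*log10(1.26279e+06) = 61.013 dB


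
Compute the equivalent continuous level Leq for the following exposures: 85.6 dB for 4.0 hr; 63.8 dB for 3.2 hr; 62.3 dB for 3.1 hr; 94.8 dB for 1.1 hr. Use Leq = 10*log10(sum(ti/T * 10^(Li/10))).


T_total = 4.0 + 3.2 + 3.1 + 1.1 = 11.4 hr
(4.0/11.4) * 10^(85.6/10) = 1.27396e+08
(3.2/11.4) * 10^(63.8/10) = 673357
(3.1/11.4) * 10^(62.3/10) = 461803
(1.1/11.4) * 10^(94.8/10) = 2.91399e+08
Sum = 1.27396e+08 + 673357 + 461803 + 2.91399e+08 = 4.1993e+08
Leq = 10*log10(4.1993e+08) = 86.232 dB


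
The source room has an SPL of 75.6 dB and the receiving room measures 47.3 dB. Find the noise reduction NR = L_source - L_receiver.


NR = L_source - L_receiver (difference between source and receiving room levels)
NR = 75.6 - 47.3 = 28.3 dB


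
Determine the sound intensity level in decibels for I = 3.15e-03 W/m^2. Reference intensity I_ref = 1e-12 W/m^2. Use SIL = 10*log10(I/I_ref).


I / I_ref = 3.15e-03 / 1e-12 = 3.15e+09
SIL = 10 * log10(3.15e+09) = 94.983 dB


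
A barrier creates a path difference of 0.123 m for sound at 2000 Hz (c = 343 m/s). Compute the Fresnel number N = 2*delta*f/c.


N = 2*delta*f/c = 2*delta/lambda, where lambda = c/f
lambda = 343 / 2000 = 0.1715 m
N = 2 * 0.123 / 0.1715 = 1.4344


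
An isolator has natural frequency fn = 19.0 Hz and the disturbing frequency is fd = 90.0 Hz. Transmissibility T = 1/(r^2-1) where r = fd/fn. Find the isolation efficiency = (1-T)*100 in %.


r = 90.0 / 19.0 = 4.73684
r^2 - 1 = 4.73684^2 - 1 = 21.4377
T = 1/21.4377 = 0.0466468
Efficiency = (1 - 0.0466468)*100 = 95.335 %


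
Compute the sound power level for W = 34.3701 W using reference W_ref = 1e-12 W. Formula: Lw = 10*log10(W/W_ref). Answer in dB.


W / W_ref = 34.3701 / 1e-12 = 3.43701e+13
Lw = 10 * log10(3.43701e+13) = 135.36 dB


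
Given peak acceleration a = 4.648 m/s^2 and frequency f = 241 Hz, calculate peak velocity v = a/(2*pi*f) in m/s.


omega = 2*pi*f = 2*pi*241 = 1514.25 rad/s
v = a / omega = 4.648 / 1514.25 = 0.0030695 m/s


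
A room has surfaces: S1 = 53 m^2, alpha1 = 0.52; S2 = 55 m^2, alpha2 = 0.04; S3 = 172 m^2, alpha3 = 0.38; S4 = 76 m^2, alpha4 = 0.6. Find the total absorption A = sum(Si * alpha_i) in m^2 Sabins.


53 * 0.52 = 27.56
55 * 0.04 = 2.2
172 * 0.38 = 65.36
76 * 0.6 = 45.6
A_total = 27.56 + 2.2 + 65.36 + 45.6 = 140.72 m^2


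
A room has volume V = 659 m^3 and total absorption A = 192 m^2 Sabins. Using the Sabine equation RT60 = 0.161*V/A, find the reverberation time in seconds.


RT60 = 0.161 * 659 / 192 = 0.5526 s


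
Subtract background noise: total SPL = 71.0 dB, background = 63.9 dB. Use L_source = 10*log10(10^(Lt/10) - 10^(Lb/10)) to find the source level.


10^(71.0/10) = 1.25893e+07
10^(63.9/10) = 2.45471e+06
Difference = 1.25893e+07 - 2.45471e+06 = 1.01346e+07
L_source = 10*log10(1.01346e+07) = 70.058 dB


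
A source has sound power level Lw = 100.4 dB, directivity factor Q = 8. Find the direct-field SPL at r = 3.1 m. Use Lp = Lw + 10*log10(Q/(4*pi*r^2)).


4*pi*r^2 = 4*pi*3.1^2 = 120.763 m^2
Q / (4*pi*r^2) = 8 / 120.763 = 0.0662455
Lp = 100.4 + 10*log10(0.0662455) = 88.612 dB


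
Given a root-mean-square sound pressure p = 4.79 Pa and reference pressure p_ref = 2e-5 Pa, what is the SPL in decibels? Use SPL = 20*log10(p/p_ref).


p / p_ref = 4.79 / 2e-5 = 239500
SPL = 20 * log10(239500) = 107.59 dB


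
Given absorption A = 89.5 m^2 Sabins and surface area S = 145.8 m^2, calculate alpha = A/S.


Absorption coefficient = absorbed power / incident power
alpha = A / S = 89.5 / 145.8 = 0.61385


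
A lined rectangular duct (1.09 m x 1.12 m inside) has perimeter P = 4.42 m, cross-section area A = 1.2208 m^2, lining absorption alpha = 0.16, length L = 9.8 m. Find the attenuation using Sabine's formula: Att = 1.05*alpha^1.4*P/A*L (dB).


alpha^1.4 = 0.16^1.4 = 0.076872
Attenuation rate = 1.05 * alpha^1.4 * P / A
= 1.05 * 0.076872 * 4.42 / 1.2208 = 0.292237 dB/m
Total Att = 0.292237 * 9.8 = 2.8639 dB


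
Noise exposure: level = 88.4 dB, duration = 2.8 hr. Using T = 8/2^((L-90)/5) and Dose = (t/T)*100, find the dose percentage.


T_allowed = 8 / 2^((88.4 - 90)/5) = 9.98664 hr
Dose = 2.8 / 9.98664 * 100 = 28.037 %


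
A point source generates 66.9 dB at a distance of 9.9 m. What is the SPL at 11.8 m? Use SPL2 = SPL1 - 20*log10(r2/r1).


r2/r1 = 11.8/9.9 = 1.19192
Correction = 20*log10(1.19192) = 1.52494 dB
SPL2 = 66.9 - 1.52494 = 65.375 dB


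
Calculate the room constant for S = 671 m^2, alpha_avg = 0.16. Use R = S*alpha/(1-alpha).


R = 671 * 0.16 / (1 - 0.16) = 127.81 m^2


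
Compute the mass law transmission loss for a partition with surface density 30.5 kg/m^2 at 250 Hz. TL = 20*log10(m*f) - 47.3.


m * f = 30.5 * 250 = 7625
20*log10(7625) = 77.6448 dB
TL = 77.6448 - 47.3 = 30.345 dB


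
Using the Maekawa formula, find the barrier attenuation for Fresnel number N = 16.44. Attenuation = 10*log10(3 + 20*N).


3 + 20*N = 3 + 20*16.44 = 331.8
Att = 10*log10(331.8) = 25.209 dB


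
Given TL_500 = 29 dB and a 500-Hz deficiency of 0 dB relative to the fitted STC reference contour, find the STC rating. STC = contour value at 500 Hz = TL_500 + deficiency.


By ASTM E413, STC = value of the fitted reference contour at 500 Hz.
Contour value at 500 Hz = TL_500 + deficiency = 29 + 0 = 29
STC = 29


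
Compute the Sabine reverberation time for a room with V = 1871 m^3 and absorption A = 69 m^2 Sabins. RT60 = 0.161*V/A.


RT60 = 0.161 * 1871 / 69 = 4.3657 s


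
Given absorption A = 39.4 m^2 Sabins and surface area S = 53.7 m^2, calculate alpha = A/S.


Absorption coefficient = absorbed power / incident power
alpha = A / S = 39.4 / 53.7 = 0.73371


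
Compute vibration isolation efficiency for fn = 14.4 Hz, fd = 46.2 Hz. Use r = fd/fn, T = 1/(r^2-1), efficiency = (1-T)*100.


r = 46.2 / 14.4 = 3.20833
r^2 - 1 = 3.20833^2 - 1 = 9.29338
T = 1/9.29338 = 0.107603
Efficiency = (1 - 0.107603)*100 = 89.24 %


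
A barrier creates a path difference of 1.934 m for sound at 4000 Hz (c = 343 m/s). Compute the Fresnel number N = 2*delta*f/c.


N = 2*delta*f/c = 2*delta/lambda, where lambda = c/f
lambda = 343 / 4000 = 0.08575 m
N = 2 * 1.934 / 0.08575 = 45.108


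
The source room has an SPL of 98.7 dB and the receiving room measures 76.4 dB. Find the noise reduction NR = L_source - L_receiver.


NR = L_source - L_receiver (difference between source and receiving room levels)
NR = 98.7 - 76.4 = 22.3 dB


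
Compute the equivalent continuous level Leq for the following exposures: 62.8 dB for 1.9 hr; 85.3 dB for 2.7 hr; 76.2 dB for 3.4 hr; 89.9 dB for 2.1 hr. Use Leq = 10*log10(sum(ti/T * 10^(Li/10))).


T_total = 1.9 + 2.7 + 3.4 + 2.1 = 10.1 hr
(1.9/10.1) * 10^(62.8/10) = 358453
(2.7/10.1) * 10^(85.3/10) = 9.05821e+07
(3.4/10.1) * 10^(76.2/10) = 1.40332e+07
(2.1/10.1) * 10^(89.9/10) = 2.03188e+08
Sum = 358453 + 9.05821e+07 + 1.40332e+07 + 2.03188e+08 = 3.08162e+08
Leq = 10*log10(3.08162e+08) = 84.888 dB


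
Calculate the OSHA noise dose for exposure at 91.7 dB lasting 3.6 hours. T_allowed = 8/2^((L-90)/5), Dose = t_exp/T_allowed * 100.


T_allowed = 8 / 2^((91.7 - 90)/5) = 6.32033 hr
Dose = 3.6 / 6.32033 * 100 = 56.959 %


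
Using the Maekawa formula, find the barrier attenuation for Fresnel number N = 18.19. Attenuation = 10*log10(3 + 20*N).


3 + 20*N = 3 + 20*18.19 = 366.8
Att = 10*log10(366.8) = 25.644 dB


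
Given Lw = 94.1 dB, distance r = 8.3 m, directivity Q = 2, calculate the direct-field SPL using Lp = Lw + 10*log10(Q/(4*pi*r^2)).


4*pi*r^2 = 4*pi*8.3^2 = 865.697 m^2
Q / (4*pi*r^2) = 2 / 865.697 = 0.00231028
Lp = 94.1 + 10*log10(0.00231028) = 67.737 dB


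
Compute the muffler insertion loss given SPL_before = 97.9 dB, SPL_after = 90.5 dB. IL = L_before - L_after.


Insertion loss = SPL without muffler - SPL with muffler
IL = 97.9 - 90.5 = 7.4 dB


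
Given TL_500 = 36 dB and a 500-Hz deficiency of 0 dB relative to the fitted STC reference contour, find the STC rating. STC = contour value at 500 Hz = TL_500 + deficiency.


By ASTM E413, STC = value of the fitted reference contour at 500 Hz.
Contour value at 500 Hz = TL_500 + deficiency = 36 + 0 = 36
STC = 36


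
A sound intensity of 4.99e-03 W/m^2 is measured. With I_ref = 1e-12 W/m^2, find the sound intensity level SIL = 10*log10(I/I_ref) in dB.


I / I_ref = 4.99e-03 / 1e-12 = 4.99e+09
SIL = 10 * log10(4.99e+09) = 96.981 dB


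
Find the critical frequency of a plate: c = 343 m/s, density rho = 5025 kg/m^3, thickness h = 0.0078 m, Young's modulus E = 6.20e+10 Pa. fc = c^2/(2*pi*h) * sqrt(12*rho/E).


12*rho/E = 12*5025/6.20e+10 = 9.72581e-07
sqrt(12*rho/E) = sqrt(9.72581e-07) = 0.000986195
c^2/(2*pi*h) = 343^2/(2*pi*0.0078) = 2.40057e+06
fc = 2.40057e+06 * 0.000986195 = 2367.4 Hz


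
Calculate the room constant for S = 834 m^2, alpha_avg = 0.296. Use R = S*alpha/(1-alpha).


R = 834 * 0.296 / (1 - 0.296) = 350.66 m^2


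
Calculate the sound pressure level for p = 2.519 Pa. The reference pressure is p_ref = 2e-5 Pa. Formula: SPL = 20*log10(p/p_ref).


p / p_ref = 2.519 / 2e-5 = 125950
SPL = 20 * log10(125950) = 102 dB


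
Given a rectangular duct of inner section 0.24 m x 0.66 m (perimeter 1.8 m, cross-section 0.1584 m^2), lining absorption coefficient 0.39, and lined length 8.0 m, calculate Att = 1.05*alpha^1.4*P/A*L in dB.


alpha^1.4 = 0.39^1.4 = 0.267603
Attenuation rate = 1.05 * alpha^1.4 * P / A
= 1.05 * 0.267603 * 1.8 / 0.1584 = 3.19299 dB/m
Total Att = 3.19299 * 8.0 = 25.544 dB


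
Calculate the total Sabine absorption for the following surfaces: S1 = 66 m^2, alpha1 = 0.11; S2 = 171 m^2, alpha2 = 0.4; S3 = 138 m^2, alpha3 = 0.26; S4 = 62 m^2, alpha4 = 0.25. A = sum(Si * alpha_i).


66 * 0.11 = 7.26
171 * 0.4 = 68.4
138 * 0.26 = 35.88
62 * 0.25 = 15.5
A_total = 7.26 + 68.4 + 35.88 + 15.5 = 127.04 m^2


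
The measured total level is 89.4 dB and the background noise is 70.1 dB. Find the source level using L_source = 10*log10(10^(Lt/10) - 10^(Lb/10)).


10^(89.4/10) = 8.70964e+08
10^(70.1/10) = 1.02329e+07
Difference = 8.70964e+08 - 1.02329e+07 = 8.60731e+08
L_source = 10*log10(8.60731e+08) = 89.349 dB


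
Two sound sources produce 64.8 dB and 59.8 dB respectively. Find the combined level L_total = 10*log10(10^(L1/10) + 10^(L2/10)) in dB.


10^(64.8/10) = 3.01995e+06
10^(59.8/10) = 954993
Sum = 3.01995e+06 + 954993 = 3.97494e+06
L_total = 10*log10(3.97494e+06) = 65.993 dB


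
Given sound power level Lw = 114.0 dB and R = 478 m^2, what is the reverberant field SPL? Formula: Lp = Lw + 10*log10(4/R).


4/R = 4/478 = 0.0083682
Lp = 114.0 + 10*log10(0.0083682) = 93.226 dB


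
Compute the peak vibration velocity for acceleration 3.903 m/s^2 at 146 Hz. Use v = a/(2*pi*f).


omega = 2*pi*f = 2*pi*146 = 917.345 rad/s
v = a / omega = 3.903 / 917.345 = 0.0042547 m/s


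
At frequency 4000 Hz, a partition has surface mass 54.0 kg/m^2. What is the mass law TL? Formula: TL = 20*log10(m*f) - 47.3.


m * f = 54.0 * 4000 = 216000
20*log10(216000) = 106.689 dB
TL = 106.689 - 47.3 = 59.389 dB


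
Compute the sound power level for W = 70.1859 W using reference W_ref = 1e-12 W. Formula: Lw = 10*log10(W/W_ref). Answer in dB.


W / W_ref = 70.1859 / 1e-12 = 7.01859e+13
Lw = 10 * log10(7.01859e+13) = 138.46 dB


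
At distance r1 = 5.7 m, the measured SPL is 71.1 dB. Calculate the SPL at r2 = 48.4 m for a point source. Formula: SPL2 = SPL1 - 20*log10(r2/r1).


r2/r1 = 48.4/5.7 = 8.49123
Correction = 20*log10(8.49123) = 18.5794 dB
SPL2 = 71.1 - 18.5794 = 52.521 dB


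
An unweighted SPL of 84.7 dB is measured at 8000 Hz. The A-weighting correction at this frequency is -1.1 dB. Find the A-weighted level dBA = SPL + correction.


A-weighting table: 8000 Hz -> -1.1 dB correction
SPL_A = SPL + correction = 84.7 + (-1.1) = 83.6 dBA


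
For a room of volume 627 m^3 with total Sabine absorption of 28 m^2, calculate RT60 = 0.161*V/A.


RT60 = 0.161 * 627 / 28 = 3.6053 s


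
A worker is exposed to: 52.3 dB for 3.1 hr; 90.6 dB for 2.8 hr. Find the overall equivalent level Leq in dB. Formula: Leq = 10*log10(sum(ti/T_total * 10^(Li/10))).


T_total = 3.1 + 2.8 = 5.9 hr
(3.1/5.9) * 10^(52.3/10) = 89229.8
(2.8/5.9) * 10^(90.6/10) = 5.44886e+08
Sum = 89229.8 + 5.44886e+08 = 5.44975e+08
Leq = 10*log10(5.44975e+08) = 87.364 dB


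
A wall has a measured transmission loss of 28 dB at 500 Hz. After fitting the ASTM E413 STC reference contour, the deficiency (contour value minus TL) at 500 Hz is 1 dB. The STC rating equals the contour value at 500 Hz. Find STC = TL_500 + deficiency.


By ASTM E413, STC = value of the fitted reference contour at 500 Hz.
Contour value at 500 Hz = TL_500 + deficiency = 28 + 1 = 29
STC = 29
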